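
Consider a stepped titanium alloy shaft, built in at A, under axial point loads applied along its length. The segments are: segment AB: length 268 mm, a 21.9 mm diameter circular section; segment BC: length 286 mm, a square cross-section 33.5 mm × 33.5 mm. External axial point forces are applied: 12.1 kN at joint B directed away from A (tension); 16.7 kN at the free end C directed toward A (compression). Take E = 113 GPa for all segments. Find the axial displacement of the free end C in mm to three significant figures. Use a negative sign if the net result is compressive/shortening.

Internal axial forces (sectioning from the free end, tension +): N_BC = -16.7 kN, N_AB = -4.6 kN.
A_AB = 376.7 mm².
A_BC = 1122 mm².
δ_AB = -4600·268/(376.7·113000) = -0.02896 mm
δ_BC = -16700·286/(1122·113000) = -0.03766 mm
δ = Σδ_i = -0.06663 mm.

-0.0666 mm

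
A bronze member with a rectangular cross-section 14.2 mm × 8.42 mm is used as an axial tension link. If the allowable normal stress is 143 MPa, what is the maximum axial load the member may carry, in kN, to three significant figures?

A = 119.6 mm².
P_max = σ_allow · A = 143 · 119.6 = 17100 N = 17.1 kN.

17.1 kN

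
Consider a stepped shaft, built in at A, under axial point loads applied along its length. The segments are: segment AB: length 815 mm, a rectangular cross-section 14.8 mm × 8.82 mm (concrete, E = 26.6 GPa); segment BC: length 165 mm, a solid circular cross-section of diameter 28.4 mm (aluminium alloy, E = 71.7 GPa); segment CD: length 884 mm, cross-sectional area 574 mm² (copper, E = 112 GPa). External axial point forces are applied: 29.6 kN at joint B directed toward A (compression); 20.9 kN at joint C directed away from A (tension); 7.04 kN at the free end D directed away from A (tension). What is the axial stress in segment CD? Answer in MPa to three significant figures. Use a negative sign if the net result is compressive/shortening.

12.3 MPa

Internal axial forces (sectioning from the free end, tension +): N_CD = 7.04 kN, N_BC = 27.94 kN, N_AB = -1.66 kN.
σ_CD = N_CD/A_CD = 7040/574 = 12.26 MPa.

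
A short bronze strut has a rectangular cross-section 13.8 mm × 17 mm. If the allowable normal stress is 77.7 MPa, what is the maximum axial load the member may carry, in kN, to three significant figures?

A = 234.6 mm².
P_max = σ_allow · A = 77.7 · 234.6 = 18230 N = 18.23 kN.

18.2 kN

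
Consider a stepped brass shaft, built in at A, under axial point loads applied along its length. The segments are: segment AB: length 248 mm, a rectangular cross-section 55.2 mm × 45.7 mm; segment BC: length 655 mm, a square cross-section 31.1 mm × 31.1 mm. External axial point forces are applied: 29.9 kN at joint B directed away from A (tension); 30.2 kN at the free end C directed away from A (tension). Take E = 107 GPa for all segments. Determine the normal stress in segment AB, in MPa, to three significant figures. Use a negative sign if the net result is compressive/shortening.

23.8 MPa

Internal axial forces (sectioning from the free end, tension +): N_BC = 30.2 kN, N_AB = 60.1 kN.
A_AB = 2523 mm².
σ_AB = N_AB/A_AB = 60100/2523 = 23.82 MPa.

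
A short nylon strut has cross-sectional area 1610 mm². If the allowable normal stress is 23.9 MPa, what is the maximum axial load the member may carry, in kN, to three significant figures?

38.5 kN

P_max = σ_allow · A = 23.9 · 1610 = 38480 N = 38.48 kN.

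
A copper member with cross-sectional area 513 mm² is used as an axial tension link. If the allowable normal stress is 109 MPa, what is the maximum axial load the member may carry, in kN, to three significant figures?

P_max = σ_allow · A = 109 · 513 = 55920 N = 55.92 kN.

55.9 kN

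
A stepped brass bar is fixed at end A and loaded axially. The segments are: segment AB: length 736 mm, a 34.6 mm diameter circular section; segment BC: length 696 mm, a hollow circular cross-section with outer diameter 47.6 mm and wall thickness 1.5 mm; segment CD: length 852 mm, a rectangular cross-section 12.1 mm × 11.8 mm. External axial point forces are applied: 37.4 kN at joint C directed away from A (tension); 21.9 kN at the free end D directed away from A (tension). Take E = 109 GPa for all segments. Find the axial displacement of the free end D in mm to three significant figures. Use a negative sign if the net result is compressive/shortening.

3.37 mm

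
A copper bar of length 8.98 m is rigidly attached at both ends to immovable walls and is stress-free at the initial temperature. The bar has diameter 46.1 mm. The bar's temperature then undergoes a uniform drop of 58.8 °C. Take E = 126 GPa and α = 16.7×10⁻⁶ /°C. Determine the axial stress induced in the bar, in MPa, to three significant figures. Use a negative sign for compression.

Free thermal expansion αLΔT = 16.7e-6 · 8980 · -58.8 = -8.818 mm.
The walls impose strain ε = −(-8.818)/8980 = 9.8196e-04; σ = Eε = 126000 · 9.8196e-04 = 123.7 MPa.

124 MPa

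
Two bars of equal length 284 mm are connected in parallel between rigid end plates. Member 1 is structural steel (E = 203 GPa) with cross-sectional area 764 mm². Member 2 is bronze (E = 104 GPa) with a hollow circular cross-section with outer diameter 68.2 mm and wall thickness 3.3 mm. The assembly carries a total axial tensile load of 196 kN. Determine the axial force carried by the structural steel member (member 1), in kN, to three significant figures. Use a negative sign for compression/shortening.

135 kN

A_2 = 672.8 mm².
Equal strain + equilibrium ⇒ each member carries load in proportion to AE: A₁E₁ = 155100000 N, A₂E₂ = 69970000 N, ΣAE = 225100000 N.
F₁ = P·A₁E₁/ΣAE = 196000·155100000/225100000 = 135100 N.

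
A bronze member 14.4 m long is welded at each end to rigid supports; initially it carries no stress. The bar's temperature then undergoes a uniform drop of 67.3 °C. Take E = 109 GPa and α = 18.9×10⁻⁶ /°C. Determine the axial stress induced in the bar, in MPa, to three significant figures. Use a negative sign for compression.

Free thermal expansion αLΔT = 18.9e-6 · 14400 · -67.3 = -18.32 mm.
The walls impose strain ε = −(-18.32)/14400 = 1.2720e-03; σ = Eε = 109000 · 1.2720e-03 = 138.6 MPa.

139 MPa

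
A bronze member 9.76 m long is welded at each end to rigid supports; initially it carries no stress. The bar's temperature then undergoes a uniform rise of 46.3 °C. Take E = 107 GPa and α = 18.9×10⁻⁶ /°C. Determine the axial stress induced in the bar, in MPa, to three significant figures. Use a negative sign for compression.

-93.6 MPa

Free thermal expansion αLΔT = 18.9e-6 · 9760 · 46.3 = 8.541 mm.
The walls impose strain ε = −(8.541)/9760 = -8.7507e-04; σ = Eε = 107000 · -8.7507e-04 = -93.63 MPa.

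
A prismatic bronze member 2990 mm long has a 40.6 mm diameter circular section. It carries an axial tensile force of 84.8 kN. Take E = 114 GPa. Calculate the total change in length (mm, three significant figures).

A = 1295 mm².
δ_mech = NL/(AE) = 84800·2990/(1295·114000) = 1.718 mm.

1.72 mm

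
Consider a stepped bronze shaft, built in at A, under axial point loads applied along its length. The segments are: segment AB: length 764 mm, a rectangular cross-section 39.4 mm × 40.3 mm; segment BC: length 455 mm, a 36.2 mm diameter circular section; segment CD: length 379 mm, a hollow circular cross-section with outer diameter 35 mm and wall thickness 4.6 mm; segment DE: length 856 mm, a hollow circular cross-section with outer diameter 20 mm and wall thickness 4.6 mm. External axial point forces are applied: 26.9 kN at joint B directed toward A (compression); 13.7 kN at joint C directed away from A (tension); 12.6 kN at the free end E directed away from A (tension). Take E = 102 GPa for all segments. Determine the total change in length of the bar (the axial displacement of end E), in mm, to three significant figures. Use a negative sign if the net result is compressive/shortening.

Internal axial forces (sectioning from the free end, tension +): N_DE = 12.6 kN, N_CD = 12.6 kN, N_BC = 26.3 kN, N_AB = -0.6 kN.
A_AB = 1588 mm².
A_BC = 1029 mm².
A_CD = 439.3 mm².
A_DE = 222.6 mm².
δ_AB = -600·764/(1588·102000) = -0.00283 mm
δ_BC = 26300·455/(1029·102000) = 0.114 mm
δ_CD = 12600·379/(439.3·102000) = 0.1066 mm
δ_DE = 12600·856/(222.6·102000) = 0.4751 mm
δ = Σδ_i = 0.6929 mm.

0.693 mm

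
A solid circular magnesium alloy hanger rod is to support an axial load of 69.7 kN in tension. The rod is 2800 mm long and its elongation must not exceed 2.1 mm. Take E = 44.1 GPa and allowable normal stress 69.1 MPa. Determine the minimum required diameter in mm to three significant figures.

51.8 mm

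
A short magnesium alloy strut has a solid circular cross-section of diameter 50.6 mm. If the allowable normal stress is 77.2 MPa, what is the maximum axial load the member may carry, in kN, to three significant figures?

A = 2011 mm².
P_max = σ_allow · A = 77.2 · 2011 = 155200 N = 155.2 kN.

155 kN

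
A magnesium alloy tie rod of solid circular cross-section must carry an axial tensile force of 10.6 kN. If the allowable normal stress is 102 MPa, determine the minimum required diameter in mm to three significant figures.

11.5 mm

Required area A ≥ P/σ_allow = 10600/102 = 103.9 mm².
For a solid circular section, d ≥ √(4A/π) = 11.5 mm.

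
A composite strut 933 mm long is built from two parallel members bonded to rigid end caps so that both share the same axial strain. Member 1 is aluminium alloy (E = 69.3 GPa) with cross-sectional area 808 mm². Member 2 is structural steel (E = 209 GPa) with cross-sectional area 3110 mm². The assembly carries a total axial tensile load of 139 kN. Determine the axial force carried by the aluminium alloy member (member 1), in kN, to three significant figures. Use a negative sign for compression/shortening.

Equal strain + equilibrium ⇒ each member carries load in proportion to AE: A₁E₁ = 55990000 N, A₂E₂ = 650000000 N, ΣAE = 706000000 N.
F₁ = P·A₁E₁/ΣAE = 139000·55990000/706000000 = 11020 N.

11.0 kN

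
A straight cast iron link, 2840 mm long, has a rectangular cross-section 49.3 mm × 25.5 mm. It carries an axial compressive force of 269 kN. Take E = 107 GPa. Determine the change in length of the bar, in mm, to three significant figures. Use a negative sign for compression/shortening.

-5.68 mm

A = 1257 mm².
δ_mech = NL/(AE) = -269000·2840/(1257·107000) = -5.679 mm.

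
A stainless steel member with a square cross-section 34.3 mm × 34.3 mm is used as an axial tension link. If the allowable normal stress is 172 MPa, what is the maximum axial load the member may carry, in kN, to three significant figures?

A = 1176 mm².
P_max = σ_allow · A = 172 · 1176 = 202400 N = 202.4 kN.

202 kN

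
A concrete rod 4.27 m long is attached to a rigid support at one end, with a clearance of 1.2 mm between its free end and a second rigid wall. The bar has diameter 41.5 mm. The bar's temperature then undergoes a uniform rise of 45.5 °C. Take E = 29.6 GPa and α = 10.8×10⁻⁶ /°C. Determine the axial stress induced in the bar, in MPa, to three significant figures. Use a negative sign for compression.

-6.23 MPa

Free thermal expansion αLΔT = 10.8e-6 · 4270 · 45.5 = 2.098 mm.
The walls engage after the gap closes; constrained expansion = 2.098 − 1.2 = 0.8983 mm.
The walls impose strain ε = −(0.8983)/4270 = -2.1037e-04; σ = Eε = 29600 · -2.1037e-04 = -6.227 MPa.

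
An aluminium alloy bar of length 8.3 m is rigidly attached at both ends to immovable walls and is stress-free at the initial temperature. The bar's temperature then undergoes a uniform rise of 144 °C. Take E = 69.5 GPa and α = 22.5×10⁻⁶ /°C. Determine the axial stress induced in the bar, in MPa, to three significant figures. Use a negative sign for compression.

-225 MPa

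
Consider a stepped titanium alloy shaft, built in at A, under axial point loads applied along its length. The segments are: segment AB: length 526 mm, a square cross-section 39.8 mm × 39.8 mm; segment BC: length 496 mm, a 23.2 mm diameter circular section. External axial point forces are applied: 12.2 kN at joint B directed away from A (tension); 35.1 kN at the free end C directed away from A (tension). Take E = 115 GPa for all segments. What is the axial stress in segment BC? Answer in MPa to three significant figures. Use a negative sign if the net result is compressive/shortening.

Internal axial forces (sectioning from the free end, tension +): N_BC = 35.1 kN, N_AB = 47.3 kN.
A_BC = 422.7 mm².
σ_BC = N_BC/A_BC = 35100/422.7 = 83.03 MPa.

83.0 MPa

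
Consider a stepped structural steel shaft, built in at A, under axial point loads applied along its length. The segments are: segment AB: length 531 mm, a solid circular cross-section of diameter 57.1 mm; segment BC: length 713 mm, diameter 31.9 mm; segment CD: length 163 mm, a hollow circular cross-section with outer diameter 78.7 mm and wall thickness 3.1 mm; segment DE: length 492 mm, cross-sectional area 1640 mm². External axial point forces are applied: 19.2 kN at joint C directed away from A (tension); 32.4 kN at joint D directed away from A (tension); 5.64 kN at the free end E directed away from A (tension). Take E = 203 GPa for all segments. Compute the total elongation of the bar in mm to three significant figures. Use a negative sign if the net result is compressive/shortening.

Internal axial forces (sectioning from the free end, tension +): N_DE = 5.64 kN, N_CD = 38.04 kN, N_BC = 57.24 kN, N_AB = 57.24 kN.
A_AB = 2561 mm².
A_BC = 799.2 mm².
A_CD = 736.3 mm².
δ_AB = 57240·531/(2561·203000) = 0.05847 mm
δ_BC = 57240·713/(799.2·203000) = 0.2515 mm
δ_CD = 38040·163/(736.3·203000) = 0.04149 mm
δ_DE = 5640·492/(1640·203000) = 0.008335 mm
δ = Σδ_i = 0.3598 mm.

0.360 mm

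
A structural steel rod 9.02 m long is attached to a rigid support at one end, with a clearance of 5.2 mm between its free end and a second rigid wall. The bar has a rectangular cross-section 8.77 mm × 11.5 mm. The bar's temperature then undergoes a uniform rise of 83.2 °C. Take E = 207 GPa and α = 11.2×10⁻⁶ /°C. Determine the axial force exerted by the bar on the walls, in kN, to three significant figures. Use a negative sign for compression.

-7.42 kN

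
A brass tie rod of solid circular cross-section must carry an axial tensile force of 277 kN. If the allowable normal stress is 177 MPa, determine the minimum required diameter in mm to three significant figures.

44.6 mm

Required area A ≥ P/σ_allow = 277000/177 = 1565 mm².
For a solid circular section, d ≥ √(4A/π) = 44.64 mm.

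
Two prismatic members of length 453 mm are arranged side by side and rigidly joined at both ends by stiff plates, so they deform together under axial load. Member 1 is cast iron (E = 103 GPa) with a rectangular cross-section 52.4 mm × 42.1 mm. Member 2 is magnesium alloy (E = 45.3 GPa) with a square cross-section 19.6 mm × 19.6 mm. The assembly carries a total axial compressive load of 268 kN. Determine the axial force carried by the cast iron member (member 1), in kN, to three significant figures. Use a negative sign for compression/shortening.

-249 kN

A_1 = 2206 mm².
A_2 = 384.2 mm².
Equal strain + equilibrium ⇒ each member carries load in proportion to AE: A₁E₁ = 227200000 N, A₂E₂ = 17400000 N, ΣAE = 244600000 N.
F₁ = P·A₁E₁/ΣAE = -268000·227200000/244600000 = -248900 N.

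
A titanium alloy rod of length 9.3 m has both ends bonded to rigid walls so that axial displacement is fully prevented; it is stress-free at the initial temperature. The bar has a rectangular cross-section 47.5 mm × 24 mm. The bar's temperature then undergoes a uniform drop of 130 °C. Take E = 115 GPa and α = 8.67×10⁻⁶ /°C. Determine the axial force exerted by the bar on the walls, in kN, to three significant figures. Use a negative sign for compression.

148 kN

Free thermal expansion αLΔT = 8.67e-6 · 9300 · -130 = -10.48 mm.
The walls impose strain ε = −(-10.48)/9300 = 1.1271e-03; σ = Eε = 115000 · 1.1271e-03 = 129.6 MPa.
Wall reaction R = σ·A = 129.6·1140 = 147800 N = 147.8 kN.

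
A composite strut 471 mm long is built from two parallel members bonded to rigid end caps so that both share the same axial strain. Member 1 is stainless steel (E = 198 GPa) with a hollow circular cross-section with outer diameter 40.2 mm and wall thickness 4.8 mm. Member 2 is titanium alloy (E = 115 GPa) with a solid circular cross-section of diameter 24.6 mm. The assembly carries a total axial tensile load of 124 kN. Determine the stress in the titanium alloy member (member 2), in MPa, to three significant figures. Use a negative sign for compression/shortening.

A_1 = 533.8 mm².
A_2 = 475.3 mm².
Equal strain + equilibrium ⇒ each member carries load in proportion to AE: A₁E₁ = 105700000 N, A₂E₂ = 54660000 N, ΣAE = 160400000 N.
σ₂ = P·E₂/ΣAE = 124000·115000/160400000 = 88.93 MPa.

88.9 MPa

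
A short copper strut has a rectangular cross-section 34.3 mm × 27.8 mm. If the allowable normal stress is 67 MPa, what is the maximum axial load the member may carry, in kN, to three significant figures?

A = 953.5 mm².
P_max = σ_allow · A = 67 · 953.5 = 63890 N = 63.89 kN.

63.9 kN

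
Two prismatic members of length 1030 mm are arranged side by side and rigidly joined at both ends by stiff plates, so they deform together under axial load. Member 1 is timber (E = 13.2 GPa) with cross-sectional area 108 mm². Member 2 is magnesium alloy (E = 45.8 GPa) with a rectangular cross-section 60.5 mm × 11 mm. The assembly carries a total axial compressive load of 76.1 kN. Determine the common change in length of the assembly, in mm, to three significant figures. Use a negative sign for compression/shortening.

A_2 = 665.5 mm².
Equal strain + equilibrium ⇒ each member carries load in proportion to AE: A₁E₁ = 1426000 N, A₂E₂ = 30480000 N, ΣAE = 31910000 N.
δ = PL/ΣAE = -76100·1030/31910000 = -2.457 mm.

-2.46 mm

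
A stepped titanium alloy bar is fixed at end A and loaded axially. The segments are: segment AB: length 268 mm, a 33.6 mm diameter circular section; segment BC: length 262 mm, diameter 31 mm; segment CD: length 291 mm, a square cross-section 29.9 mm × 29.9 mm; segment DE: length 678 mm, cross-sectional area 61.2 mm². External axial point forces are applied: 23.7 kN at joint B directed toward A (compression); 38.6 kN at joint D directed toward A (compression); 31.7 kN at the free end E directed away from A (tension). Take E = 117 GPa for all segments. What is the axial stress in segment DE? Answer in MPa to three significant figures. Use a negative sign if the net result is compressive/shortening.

Internal axial forces (sectioning from the free end, tension +): N_DE = 31.7 kN, N_CD = -6.9 kN, N_BC = -6.9 kN, N_AB = -30.6 kN.
σ_DE = N_DE/A_DE = 31700/61.2 = 518 MPa.

518 MPa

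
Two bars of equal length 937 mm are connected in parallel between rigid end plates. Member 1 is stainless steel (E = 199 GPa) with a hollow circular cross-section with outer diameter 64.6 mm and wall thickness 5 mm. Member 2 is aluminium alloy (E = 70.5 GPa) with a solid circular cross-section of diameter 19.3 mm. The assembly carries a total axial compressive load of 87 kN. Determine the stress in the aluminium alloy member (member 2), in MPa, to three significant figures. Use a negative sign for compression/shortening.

-29.6 MPa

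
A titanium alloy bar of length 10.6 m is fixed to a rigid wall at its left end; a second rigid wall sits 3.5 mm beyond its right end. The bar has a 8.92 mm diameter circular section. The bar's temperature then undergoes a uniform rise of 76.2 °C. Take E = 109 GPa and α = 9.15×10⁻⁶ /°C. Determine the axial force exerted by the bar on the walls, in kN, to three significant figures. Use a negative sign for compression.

-2.50 kN

Free thermal expansion αLΔT = 9.15e-6 · 10600 · 76.2 = 7.391 mm.
The walls engage after the gap closes; constrained expansion = 7.391 − 3.5 = 3.891 mm.
The walls impose strain ε = −(3.891)/10600 = -3.6704e-04; σ = Eε = 109000 · -3.6704e-04 = -40.01 MPa.
Wall reaction R = σ·A = -40.01·62.49 = -2500 N = -2.5 kN.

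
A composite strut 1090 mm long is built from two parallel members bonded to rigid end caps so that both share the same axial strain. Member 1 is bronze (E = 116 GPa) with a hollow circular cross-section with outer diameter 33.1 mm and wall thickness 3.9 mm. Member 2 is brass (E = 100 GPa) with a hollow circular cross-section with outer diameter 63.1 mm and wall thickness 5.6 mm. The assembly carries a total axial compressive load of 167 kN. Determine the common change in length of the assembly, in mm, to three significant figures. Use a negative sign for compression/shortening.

-1.28 mm

A_1 = 357.8 mm².
A_2 = 1012 mm².
Equal strain + equilibrium ⇒ each member carries load in proportion to AE: A₁E₁ = 41500000 N, A₂E₂ = 101200000 N, ΣAE = 142700000 N.
δ = PL/ΣAE = -167000·1090/142700000 = -1.276 mm.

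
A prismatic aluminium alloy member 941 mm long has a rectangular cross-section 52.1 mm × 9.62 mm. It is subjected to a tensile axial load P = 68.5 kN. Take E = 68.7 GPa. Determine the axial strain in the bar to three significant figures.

A = 501.2 mm².
σ = N/A = 136.7 MPa; ε = σ/E = 136.7/68700 = 1.989e-03.

0.00199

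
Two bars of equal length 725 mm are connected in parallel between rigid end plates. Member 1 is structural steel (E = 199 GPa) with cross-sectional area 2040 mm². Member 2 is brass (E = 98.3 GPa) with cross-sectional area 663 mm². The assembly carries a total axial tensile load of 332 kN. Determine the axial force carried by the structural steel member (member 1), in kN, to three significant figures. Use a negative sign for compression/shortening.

Equal strain + equilibrium ⇒ each member carries load in proportion to AE: A₁E₁ = 406000000 N, A₂E₂ = 65170000 N, ΣAE = 471100000 N.
F₁ = P·A₁E₁/ΣAE = 332000·406000000/471100000 = 286100 N.

286 kN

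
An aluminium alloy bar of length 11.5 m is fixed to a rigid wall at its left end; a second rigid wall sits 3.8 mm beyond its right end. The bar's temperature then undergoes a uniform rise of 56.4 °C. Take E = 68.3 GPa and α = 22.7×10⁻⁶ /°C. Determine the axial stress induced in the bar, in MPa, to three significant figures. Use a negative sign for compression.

-64.9 MPa

Free thermal expansion αLΔT = 22.7e-6 · 11500 · 56.4 = 14.72 mm.
The walls engage after the gap closes; constrained expansion = 14.72 − 3.8 = 10.92 mm.
The walls impose strain ε = −(10.92)/11500 = -9.4985e-04; σ = Eε = 68300 · -9.4985e-04 = -64.87 MPa.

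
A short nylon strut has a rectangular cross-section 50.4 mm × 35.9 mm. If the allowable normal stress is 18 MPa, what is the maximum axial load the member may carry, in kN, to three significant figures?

32.6 kN

A = 1809 mm².
P_max = σ_allow · A = 18 · 1809 = 32570 N = 32.57 kN.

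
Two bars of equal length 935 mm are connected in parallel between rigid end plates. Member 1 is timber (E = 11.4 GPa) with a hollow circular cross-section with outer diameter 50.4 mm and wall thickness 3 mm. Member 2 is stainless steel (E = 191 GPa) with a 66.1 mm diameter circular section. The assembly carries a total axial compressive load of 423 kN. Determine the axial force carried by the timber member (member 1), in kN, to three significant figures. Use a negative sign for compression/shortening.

-3.26 kN

A_1 = 446.7 mm².
A_2 = 3432 mm².
Equal strain + equilibrium ⇒ each member carries load in proportion to AE: A₁E₁ = 5093000 N, A₂E₂ = 655400000 N, ΣAE = 660500000 N.
F₁ = P·A₁E₁/ΣAE = -423000·5093000/660500000 = -3261 N.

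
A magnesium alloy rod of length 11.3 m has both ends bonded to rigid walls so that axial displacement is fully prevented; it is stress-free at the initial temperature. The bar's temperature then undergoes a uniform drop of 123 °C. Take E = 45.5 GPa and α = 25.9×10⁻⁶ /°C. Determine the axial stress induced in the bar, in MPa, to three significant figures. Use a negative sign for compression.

145 MPa

Free thermal expansion αLΔT = 25.9e-6 · 11300 · -123 = -36 mm.
The walls impose strain ε = −(-36)/11300 = 3.1857e-03; σ = Eε = 45500 · 3.1857e-03 = 144.9 MPa.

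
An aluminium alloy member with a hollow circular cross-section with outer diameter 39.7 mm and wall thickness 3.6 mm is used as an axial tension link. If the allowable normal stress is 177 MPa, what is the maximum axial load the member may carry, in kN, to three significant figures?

72.3 kN

A = 408.3 mm².
P_max = σ_allow · A = 177 · 408.3 = 72270 N = 72.27 kN.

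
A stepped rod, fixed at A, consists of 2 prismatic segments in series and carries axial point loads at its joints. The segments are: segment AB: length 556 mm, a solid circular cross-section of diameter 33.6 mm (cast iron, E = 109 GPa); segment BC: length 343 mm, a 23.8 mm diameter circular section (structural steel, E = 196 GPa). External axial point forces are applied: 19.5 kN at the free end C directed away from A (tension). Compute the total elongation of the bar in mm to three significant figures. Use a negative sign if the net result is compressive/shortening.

0.189 mm

Internal axial forces (sectioning from the free end, tension +): N_BC = 19.5 kN, N_AB = 19.5 kN.
A_AB = 886.7 mm².
A_BC = 444.9 mm².
δ_AB = 19500·556/(886.7·109000) = 0.1122 mm
δ_BC = 19500·343/(444.9·196000) = 0.07671 mm
δ = Σδ_i = 0.1889 mm.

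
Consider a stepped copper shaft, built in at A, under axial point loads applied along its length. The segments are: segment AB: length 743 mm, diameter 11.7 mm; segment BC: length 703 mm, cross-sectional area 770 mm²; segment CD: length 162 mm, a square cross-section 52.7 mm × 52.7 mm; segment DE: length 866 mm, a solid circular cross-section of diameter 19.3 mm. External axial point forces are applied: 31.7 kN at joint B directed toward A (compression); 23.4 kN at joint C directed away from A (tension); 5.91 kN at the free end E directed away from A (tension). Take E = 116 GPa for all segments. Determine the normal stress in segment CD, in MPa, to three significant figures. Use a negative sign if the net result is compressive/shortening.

Internal axial forces (sectioning from the free end, tension +): N_DE = 5.91 kN, N_CD = 5.91 kN, N_BC = 29.31 kN, N_AB = -2.39 kN.
A_CD = 2777 mm².
σ_CD = N_CD/A_CD = 5910/2777 = 2.128 MPa.

2.13 MPa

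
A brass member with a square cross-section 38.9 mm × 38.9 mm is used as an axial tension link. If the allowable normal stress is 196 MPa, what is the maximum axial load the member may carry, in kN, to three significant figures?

A = 1513 mm².
P_max = σ_allow · A = 196 · 1513 = 296600 N = 296.6 kN.

297 kN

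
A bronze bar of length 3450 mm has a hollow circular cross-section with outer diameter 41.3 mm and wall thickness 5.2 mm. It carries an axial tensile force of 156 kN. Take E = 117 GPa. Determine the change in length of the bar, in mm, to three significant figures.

A = 589.7 mm².
δ_mech = NL/(AE) = 156000·3450/(589.7·117000) = 7.8 mm.

7.80 mm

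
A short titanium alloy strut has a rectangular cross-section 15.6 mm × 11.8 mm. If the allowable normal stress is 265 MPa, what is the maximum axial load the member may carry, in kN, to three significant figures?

48.8 kN

A = 184.1 mm².
P_max = σ_allow · A = 265 · 184.1 = 48780 N = 48.78 kN.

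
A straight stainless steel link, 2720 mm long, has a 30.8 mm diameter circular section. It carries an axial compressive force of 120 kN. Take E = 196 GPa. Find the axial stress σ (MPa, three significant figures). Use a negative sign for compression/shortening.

A = 745.1 mm².
σ = N/A = -120000/745.1 = -161.1 MPa.

-161 MPa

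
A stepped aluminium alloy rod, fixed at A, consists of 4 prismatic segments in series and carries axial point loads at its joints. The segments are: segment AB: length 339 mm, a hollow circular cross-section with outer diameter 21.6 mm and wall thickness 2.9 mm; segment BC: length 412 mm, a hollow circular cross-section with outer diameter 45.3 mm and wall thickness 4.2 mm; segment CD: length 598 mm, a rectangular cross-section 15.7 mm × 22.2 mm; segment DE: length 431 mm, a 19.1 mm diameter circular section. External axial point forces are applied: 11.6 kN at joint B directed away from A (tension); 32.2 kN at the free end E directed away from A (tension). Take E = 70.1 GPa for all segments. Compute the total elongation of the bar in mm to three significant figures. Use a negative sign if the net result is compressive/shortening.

3.07 mm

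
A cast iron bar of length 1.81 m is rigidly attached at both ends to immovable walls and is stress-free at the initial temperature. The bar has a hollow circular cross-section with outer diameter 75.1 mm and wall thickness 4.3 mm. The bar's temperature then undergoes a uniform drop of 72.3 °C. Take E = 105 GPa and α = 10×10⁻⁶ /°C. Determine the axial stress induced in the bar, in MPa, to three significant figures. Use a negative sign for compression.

Free thermal expansion αLΔT = 10e-6 · 1810 · -72.3 = -1.309 mm.
The walls impose strain ε = −(-1.309)/1810 = 7.2300e-04; σ = Eε = 105000 · 7.2300e-04 = 75.91 MPa.

75.9 MPa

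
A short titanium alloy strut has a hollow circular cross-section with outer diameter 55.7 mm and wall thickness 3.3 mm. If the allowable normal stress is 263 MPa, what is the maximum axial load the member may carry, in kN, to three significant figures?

143 kN

A = 543.2 mm².
P_max = σ_allow · A = 263 · 543.2 = 142900 N = 142.9 kN.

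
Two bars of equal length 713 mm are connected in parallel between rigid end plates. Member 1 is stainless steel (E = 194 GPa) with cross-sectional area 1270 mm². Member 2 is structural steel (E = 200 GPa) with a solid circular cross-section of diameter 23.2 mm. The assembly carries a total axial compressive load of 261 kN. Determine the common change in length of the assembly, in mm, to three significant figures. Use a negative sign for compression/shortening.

-0.562 mm

A_2 = 422.7 mm².
Equal strain + equilibrium ⇒ each member carries load in proportion to AE: A₁E₁ = 246400000 N, A₂E₂ = 84550000 N, ΣAE = 330900000 N.
δ = PL/ΣAE = -261000·713/330900000 = -0.5623 mm.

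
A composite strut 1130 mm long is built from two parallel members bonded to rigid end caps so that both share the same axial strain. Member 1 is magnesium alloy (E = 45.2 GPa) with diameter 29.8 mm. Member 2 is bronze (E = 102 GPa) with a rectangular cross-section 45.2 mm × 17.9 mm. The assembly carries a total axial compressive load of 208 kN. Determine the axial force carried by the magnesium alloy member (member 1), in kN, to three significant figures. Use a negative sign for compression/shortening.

-57.5 kN

A_1 = 697.5 mm².
A_2 = 809.1 mm².
Equal strain + equilibrium ⇒ each member carries load in proportion to AE: A₁E₁ = 31530000 N, A₂E₂ = 82530000 N, ΣAE = 114100000 N.
F₁ = P·A₁E₁/ΣAE = -208000·31530000/114100000 = -57490 N.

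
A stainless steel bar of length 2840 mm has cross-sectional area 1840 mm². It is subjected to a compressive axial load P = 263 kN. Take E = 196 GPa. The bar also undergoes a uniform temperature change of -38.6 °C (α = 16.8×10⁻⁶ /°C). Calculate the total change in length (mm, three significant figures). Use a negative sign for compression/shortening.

δ_mech = NL/(AE) = -263000·2840/(1840·196000) = -2.071 mm.
δ_thermal = αLΔT = 16.8e-6·2840·-38.6 = -1.842 mm.
δ = δ_mech + δ_thermal = -3.913 mm.

-3.91 mm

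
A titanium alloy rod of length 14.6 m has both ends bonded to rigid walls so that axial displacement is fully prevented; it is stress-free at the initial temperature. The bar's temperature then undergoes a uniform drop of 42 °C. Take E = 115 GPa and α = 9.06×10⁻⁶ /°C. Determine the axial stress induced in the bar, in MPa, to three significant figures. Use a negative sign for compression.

Free thermal expansion αLΔT = 9.06e-6 · 14600 · -42 = -5.556 mm.
The walls impose strain ε = −(-5.556)/14600 = 3.8052e-04; σ = Eε = 115000 · 3.8052e-04 = 43.76 MPa.

43.8 MPa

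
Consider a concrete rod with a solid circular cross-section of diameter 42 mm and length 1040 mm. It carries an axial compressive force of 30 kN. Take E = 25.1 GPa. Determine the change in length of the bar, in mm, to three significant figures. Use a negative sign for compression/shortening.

A = 1385 mm².
δ_mech = NL/(AE) = -30000·1040/(1385·25100) = -0.8972 mm.

-0.897 mm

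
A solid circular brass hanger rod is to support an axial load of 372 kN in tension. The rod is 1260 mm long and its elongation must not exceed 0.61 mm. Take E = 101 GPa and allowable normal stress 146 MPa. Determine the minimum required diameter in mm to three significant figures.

Required area A ≥ P/σ_allow = 372000/146 = 2548 mm².
For a solid circular section, d ≥ √(4A/π) = 56.96 mm.
Elongation limit: A ≥ PL/(Eδ_allow) = 372000·1260/(101000·0.61) = 7608 mm² ⇒ d ≥ 98.42 mm.
The elongation limit governs.

98.4 mm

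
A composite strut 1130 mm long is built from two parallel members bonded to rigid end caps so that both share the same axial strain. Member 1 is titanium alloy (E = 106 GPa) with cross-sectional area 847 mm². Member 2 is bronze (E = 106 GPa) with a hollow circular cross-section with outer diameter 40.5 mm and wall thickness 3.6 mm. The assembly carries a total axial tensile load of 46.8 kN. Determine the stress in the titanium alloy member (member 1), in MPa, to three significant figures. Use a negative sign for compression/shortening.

37.0 MPa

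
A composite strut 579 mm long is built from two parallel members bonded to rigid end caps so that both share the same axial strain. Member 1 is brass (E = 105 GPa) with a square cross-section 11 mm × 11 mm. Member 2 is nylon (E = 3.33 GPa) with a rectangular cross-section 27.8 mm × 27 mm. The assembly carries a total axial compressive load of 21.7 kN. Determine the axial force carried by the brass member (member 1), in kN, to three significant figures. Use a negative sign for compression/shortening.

A_1 = 121 mm².
A_2 = 750.6 mm².
Equal strain + equilibrium ⇒ each member carries load in proportion to AE: A₁E₁ = 12700000 N, A₂E₂ = 2499000 N, ΣAE = 15200000 N.
F₁ = P·A₁E₁/ΣAE = -21700·12700000/15200000 = -18130 N.

-18.1 kN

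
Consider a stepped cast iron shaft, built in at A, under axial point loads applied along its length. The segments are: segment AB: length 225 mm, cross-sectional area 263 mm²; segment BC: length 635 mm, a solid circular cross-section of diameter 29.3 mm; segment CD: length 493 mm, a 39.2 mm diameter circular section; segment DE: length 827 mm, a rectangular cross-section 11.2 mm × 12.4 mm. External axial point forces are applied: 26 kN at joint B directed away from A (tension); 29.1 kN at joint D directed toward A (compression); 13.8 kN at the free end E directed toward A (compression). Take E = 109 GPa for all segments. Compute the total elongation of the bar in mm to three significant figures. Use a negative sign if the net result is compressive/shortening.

Internal axial forces (sectioning from the free end, tension +): N_DE = -13.8 kN, N_CD = -42.9 kN, N_BC = -42.9 kN, N_AB = -16.9 kN.
A_BC = 674.3 mm².
A_CD = 1207 mm².
A_DE = 138.9 mm².
δ_AB = -16900·225/(263·109000) = -0.1326 mm
δ_BC = -42900·635/(674.3·109000) = -0.3707 mm
δ_CD = -42900·493/(1207·109000) = -0.1608 mm
δ_DE = -13800·827/(138.9·109000) = -0.7539 mm
δ = Σδ_i = -1.418 mm.

-1.42 mm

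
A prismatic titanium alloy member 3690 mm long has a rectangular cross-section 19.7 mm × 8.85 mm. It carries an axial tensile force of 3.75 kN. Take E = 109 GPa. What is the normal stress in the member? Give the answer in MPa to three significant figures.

21.5 MPa

A = 174.3 mm².
σ = N/A = 3750/174.3 = 21.51 MPa.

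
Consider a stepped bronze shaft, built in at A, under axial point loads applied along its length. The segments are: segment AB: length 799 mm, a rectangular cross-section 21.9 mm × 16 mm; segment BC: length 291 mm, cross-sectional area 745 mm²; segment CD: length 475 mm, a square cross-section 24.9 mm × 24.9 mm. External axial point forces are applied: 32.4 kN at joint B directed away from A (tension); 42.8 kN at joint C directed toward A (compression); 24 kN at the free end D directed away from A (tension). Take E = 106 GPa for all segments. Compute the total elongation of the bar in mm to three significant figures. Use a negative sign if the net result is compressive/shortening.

0.397 mm

Internal axial forces (sectioning from the free end, tension +): N_CD = 24 kN, N_BC = -18.8 kN, N_AB = 13.6 kN.
A_AB = 350.4 mm².
A_CD = 620 mm².
δ_AB = 13600·799/(350.4·106000) = 0.2926 mm
δ_BC = -18800·291/(745·106000) = -0.06928 mm
δ_CD = 24000·475/(620·106000) = 0.1735 mm
δ = Σδ_i = 0.3967 mm.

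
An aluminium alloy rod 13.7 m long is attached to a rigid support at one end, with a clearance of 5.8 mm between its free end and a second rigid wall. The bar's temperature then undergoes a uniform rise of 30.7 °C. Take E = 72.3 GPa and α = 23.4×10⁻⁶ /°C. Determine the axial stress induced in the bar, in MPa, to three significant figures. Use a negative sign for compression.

Free thermal expansion αLΔT = 23.4e-6 · 13700 · 30.7 = 9.842 mm.
The walls engage after the gap closes; constrained expansion = 9.842 − 5.8 = 4.042 mm.
The walls impose strain ε = −(4.042)/13700 = -2.9502e-04; σ = Eε = 72300 · -2.9502e-04 = -21.33 MPa.

-21.3 MPa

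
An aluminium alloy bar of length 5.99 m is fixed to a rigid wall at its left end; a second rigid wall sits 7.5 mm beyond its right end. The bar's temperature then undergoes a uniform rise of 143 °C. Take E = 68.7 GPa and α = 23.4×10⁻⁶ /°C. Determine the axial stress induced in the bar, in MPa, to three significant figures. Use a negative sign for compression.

-144 MPa

Free thermal expansion αLΔT = 23.4e-6 · 5990 · 143 = 20.04 mm.
The walls engage after the gap closes; constrained expansion = 20.04 − 7.5 = 12.54 mm.
The walls impose strain ε = −(12.54)/5990 = -2.0941e-03; σ = Eε = 68700 · -2.0941e-03 = -143.9 MPa.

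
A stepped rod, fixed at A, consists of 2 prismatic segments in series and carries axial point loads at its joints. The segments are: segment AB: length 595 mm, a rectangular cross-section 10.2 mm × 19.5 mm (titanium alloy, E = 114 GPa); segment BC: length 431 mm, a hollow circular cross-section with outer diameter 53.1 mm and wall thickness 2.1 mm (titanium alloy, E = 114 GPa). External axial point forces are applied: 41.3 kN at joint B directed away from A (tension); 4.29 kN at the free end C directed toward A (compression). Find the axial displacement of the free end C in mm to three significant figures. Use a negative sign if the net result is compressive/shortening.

0.923 mm

Internal axial forces (sectioning from the free end, tension +): N_BC = -4.29 kN, N_AB = 37.01 kN.
A_AB = 198.9 mm².
A_BC = 336.5 mm².
δ_AB = 37010·595/(198.9·114000) = 0.9712 mm
δ_BC = -4290·431/(336.5·114000) = -0.0482 mm
δ = Σδ_i = 0.923 mm.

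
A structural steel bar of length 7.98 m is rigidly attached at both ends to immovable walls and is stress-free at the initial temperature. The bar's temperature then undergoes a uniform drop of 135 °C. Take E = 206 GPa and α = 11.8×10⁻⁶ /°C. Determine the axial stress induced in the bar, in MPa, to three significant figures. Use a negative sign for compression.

Free thermal expansion αLΔT = 11.8e-6 · 7980 · -135 = -12.71 mm.
The walls impose strain ε = −(-12.71)/7980 = 1.5930e-03; σ = Eε = 206000 · 1.5930e-03 = 328.2 MPa.

328 MPa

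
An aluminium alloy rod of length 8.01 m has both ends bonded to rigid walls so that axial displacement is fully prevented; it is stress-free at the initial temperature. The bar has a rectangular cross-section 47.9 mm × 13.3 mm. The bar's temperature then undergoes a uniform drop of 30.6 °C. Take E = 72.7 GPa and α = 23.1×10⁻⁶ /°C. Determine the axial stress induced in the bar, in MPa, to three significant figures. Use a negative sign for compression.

51.4 MPa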